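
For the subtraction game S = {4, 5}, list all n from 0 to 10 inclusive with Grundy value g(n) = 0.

Grundy values for subtraction set {4, 5}:
g(0) = mex{} = 0
g(1) = mex{} = 0
g(2) = mex{} = 0
g(3) = mex{} = 0
g(4) = mex{0} = 1
g(5) = mex{0} = 1
g(6) = mex{0} = 1
g(7) = mex{0} = 1
g(8) = mex{0,1} = 2
g(9) = mex{1} = 0
g(10) = mex{1} = 0
The P-positions (g = 0) in 0..10 are 0, 1, 2, 3, 9, 10.

0, 1, 2, 3, 9, 10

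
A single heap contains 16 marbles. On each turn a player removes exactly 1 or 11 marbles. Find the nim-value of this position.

0

Grundy values for subtraction set {1, 11}:
k:     0  1  2  3  4  5  6  7  8  9 10 11 12 13 14 15 16
g(k):  0  1  0  1  0  1  0  1  0  1  0  1  0  1  0  1  0
So g(16) = 0.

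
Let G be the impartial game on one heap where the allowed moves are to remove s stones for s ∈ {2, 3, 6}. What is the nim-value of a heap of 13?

2

Compute g(0), g(1), … for moves {2, 3, 6}:
g(0) = mex{} = 0
g(1) = mex{} = 0
g(2) = mex{0} = 1
g(3) = mex{0} = 1
g(4) = mex{0,1} = 2
g(5) = mex{1} = 0
g(6) = mex{0,1,2} = 3
g(7) = mex{0,2} = 1
g(8) = mex{0,1,3} = 2
g(9) = mex{1,3} = 0
g(10) = mex{1,2} = 0
g(11) = mex{0,2} = 1
g(12) = mex{0,3} = 1
g(13) = mex{0,1} = 2
So g(13) = 2.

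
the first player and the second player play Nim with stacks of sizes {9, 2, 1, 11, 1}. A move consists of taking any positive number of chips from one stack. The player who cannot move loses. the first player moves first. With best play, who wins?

Nim-sum: 9 XOR 2 XOR 1 XOR 11 XOR 1 = 0.
The nim-sum is 0, so this is a P-position: the player to move is in a losing position under optimal play; the first player is about to move from it and so loses — the second player wins.

the second player wins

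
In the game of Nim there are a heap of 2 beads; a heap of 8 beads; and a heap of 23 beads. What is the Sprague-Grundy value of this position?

29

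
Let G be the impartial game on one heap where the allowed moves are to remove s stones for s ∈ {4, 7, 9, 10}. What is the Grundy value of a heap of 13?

3

Compute g(0), g(1), … for moves {4, 7, 9, 10}:
g(0) = mex{} = 0
g(1) = mex{} = 0
g(2) = mex{} = 0
g(3) = mex{} = 0
g(4) = mex{0} = 1
g(5) = mex{0} = 1
g(6) = mex{0} = 1
g(7) = mex{0} = 1
g(8) = mex{0,1} = 2
g(9) = mex{0,1} = 2
g(10) = mex{0,1} = 2
g(11) = mex{0,1} = 2
g(12) = mex{0,1,2} = 3
g(13) = mex{0,1,2} = 3
So g(13) = 3.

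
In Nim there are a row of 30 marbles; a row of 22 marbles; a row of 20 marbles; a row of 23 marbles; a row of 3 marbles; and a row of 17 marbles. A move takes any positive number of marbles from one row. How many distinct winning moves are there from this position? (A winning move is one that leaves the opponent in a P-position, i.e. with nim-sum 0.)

Nim-sum: 30 ^ 22 ^ 20 ^ 23 ^ 3 ^ 17 = 25.
The overall nim-sum is X = 25. A row of size p has a winning move iff p XOR X < p (reduce it to p XOR X).
  30: 30 XOR 25 = 7 < 30 — winning move (to 7).
  22: 22 XOR 25 = 15 < 22 — winning move (to 15).
  20: 20 XOR 25 = 13 < 20 — winning move (to 13).
  23: 23 XOR 25 = 14 < 23 — winning move (to 14).
  3: 3 XOR 25 = 26 ≥ 3 — no move.
  17: 17 XOR 25 = 8 < 17 — winning move (to 8).
That gives 5 winning moves.

5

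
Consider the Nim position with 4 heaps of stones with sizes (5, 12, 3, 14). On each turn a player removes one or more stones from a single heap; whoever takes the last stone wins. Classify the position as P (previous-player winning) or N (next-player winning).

Nim-sum: 5 ^ 12 ^ 3 ^ 14 = 4.
The nim-sum is 4 ≠ 0, so this is an N-position: the player to move can win.

N-position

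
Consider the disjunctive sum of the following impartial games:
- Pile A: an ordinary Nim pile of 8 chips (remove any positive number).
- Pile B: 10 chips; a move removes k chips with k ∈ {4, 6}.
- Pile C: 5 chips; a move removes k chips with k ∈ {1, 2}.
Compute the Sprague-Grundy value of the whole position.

Pile A is a plain Nim pile of size 8, so its Grundy value is 8.
For pile B, compute g(0), g(1), … with moves {4, 6}:
k:     0  1  2  3  4  5  6  7  8  9 10
g(k):  0  0  0  0  1  1  1  1  2  2  0
So g(10) = 0.
Grundy values for pile C (subtraction set {1, 2}):
k:     0  1  2  3  4  5
g(k):  0  1  2  0  1  2
So g(5) = 2.
By the Sprague-Grundy theorem, the Grundy value of a sum of independent games is the XOR of the component values.
Combined value = 8 ⊕ 0 ⊕ 2 = 10.

10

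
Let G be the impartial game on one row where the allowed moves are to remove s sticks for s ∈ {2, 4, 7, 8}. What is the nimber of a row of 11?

0

Compute g(0), g(1), … for moves {2, 4, 7, 8}:
k:     0  1  2  3  4  5  6  7  8  9 10 11
g(k):  0  0  1  1  2  2  0  3  1  4  2  0
So g(11) = 0.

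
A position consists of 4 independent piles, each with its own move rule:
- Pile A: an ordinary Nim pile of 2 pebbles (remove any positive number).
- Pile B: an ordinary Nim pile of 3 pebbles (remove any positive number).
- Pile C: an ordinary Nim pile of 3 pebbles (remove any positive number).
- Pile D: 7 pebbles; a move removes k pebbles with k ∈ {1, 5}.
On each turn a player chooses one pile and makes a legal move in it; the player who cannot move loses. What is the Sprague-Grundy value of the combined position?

3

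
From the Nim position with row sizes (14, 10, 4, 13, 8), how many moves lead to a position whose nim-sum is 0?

Compute the nim-sum pairwise:
14 XOR 10 = 4
4 XOR 4 = 0
0 XOR 13 = 13
13 XOR 8 = 5
The overall nim-sum is X = 5. A row of size p has a winning move iff p XOR X < p (reduce it to p XOR X).
  14: 14 XOR 5 = 11 < 14 — winning move (to 11).
  10: 10 XOR 5 = 15 ≥ 10 — no move.
  4: 4 XOR 5 = 1 < 4 — winning move (to 1).
  13: 13 XOR 5 = 8 < 13 — winning move (to 8).
  8: 8 XOR 5 = 13 ≥ 8 — no move.
That gives 3 winning moves.

3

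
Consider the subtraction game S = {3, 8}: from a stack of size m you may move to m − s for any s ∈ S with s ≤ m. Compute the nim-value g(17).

0

Build the Grundy sequence with g(k) = mex{g(k−s) : s ∈ {3, 8}, s ≤ k}:
k:     0  1  2  3  4  5  6  7  8  9 10 11 12 13 14 15 16 17
g(k):  0  0  0  1  1  1  0  0  2  1  1  0  0  0  1  1  1  0
So g(17) = 0.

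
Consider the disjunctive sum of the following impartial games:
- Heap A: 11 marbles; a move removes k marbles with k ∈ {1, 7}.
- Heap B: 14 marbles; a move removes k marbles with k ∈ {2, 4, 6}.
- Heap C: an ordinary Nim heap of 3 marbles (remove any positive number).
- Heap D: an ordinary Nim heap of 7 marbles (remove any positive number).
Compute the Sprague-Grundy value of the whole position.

Build the Grundy sequence for heap A with g(k) = mex{g(k−s) : s ∈ {1, 7}, s ≤ k}:
k:     0  1  2  3  4  5  6  7  8  9 10 11
g(k):  0  1  0  1  0  1  0  1  0  1  0  1
So g(11) = 1.
Build the Grundy sequence for heap B with g(k) = mex{g(k−s) : s ∈ {2, 4, 6}, s ≤ k}:
k:     0  1  2  3  4  5  6  7  8  9 10 11 12 13 14
g(k):  0  0  1  1  2  2  3  3  0  0  1  1  2  2  3
So g(14) = 3.
Heap C is a plain Nim heap of size 3, so its Grundy value is 3.
Heap D is a plain Nim heap of size 7, so its Grundy value is 7.
The value of a disjunctive sum is the nim-sum of the parts.
Combined value = 1 XOR 3 XOR 3 XOR 7 = 6.

6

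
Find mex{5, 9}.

0

0 is not in the set, so the mex is 0.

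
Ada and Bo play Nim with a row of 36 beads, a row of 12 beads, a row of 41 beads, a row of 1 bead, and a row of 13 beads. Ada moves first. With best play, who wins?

Nim-sum: 36 XOR 12 XOR 41 XOR 1 XOR 13 = 13.
The nim-sum is 13 ≠ 0, so this is an N-position: the player to move can win; Ada has a winning move.

Ada wins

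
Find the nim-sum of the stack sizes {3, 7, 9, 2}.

Nim-sum: 3 ^ 7 ^ 9 ^ 2 = 15.

15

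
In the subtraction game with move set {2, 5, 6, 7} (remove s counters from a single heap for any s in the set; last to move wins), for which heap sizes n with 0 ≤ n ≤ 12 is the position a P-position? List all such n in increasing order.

0, 1, 4, 12

Grundy values for subtraction set {2, 5, 6, 7}:
g(0) = mex{} = 0
g(1) = mex{} = 0
g(2) = mex{0} = 1
g(3) = mex{0} = 1
g(4) = mex{1} = 0
g(5) = mex{0,1} = 2
g(6) = mex{0} = 1
g(7) = mex{0,1,2} = 3
g(8) = mex{0,1} = 2
g(9) = mex{0,1,3} = 2
g(10) = mex{0,1,2} = 3
g(11) = mex{0,1,2} = 3
g(12) = mex{1,2,3} = 0
The P-positions (g = 0) in 0..12 are 0, 1, 4, 12.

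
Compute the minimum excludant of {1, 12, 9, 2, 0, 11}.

The values 0, 1, 2 are all present; 3 is the first non-negative integer missing from the set.

3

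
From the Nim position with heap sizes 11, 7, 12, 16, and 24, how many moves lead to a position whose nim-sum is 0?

Bitwise XOR of the heap sizes:
  01011  (11)
  00111  (7)
  01100  (12)
  10000  (16)
  11000  (24)
  -----
  01000  (8)
The overall nim-sum is X = 8. A heap of size p has a winning move iff p XOR X < p (reduce it to p XOR X).
  11: 11 XOR 8 = 3 < 11 — winning move (to 3).
  7: 7 XOR 8 = 15 ≥ 7 — no move.
  12: 12 XOR 8 = 4 < 12 — winning move (to 4).
  16: 16 XOR 8 = 24 ≥ 16 — no move.
  24: 24 XOR 8 = 16 < 24 — winning move (to 16).
That gives 3 winning moves.

3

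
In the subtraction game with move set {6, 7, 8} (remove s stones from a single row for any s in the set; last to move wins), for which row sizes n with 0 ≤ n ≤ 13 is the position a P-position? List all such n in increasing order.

Compute g(0), g(1), … for moves {6, 7, 8}:
g(0) = mex{} = 0
g(1) = mex{} = 0
g(2) = mex{} = 0
g(3) = mex{} = 0
g(4) = mex{} = 0
g(5) = mex{} = 0
g(6) = mex{0} = 1
g(7) = mex{0} = 1
g(8) = mex{0} = 1
g(9) = mex{0} = 1
g(10) = mex{0} = 1
g(11) = mex{0} = 1
g(12) = mex{0,1} = 2
g(13) = mex{0,1} = 2
The P-positions (g = 0) in 0..13 are 0, 1, 2, 3, 4, 5.

0, 1, 2, 3, 4, 5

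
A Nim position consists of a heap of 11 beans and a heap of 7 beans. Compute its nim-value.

Compute the nim-sum pairwise:
11 ^ 7 = 12

12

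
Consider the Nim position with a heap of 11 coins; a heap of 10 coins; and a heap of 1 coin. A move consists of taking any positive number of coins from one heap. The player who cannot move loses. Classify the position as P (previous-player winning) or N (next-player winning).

P-position

Compute the nim-sum pairwise:
11 ^ 10 = 1
1 ^ 1 = 0
The nim-sum is 0, so this is a P-position: the player to move is in a losing position under optimal play.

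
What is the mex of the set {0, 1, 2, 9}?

The values 0, 1, 2 are all present; 3 is the first non-negative integer missing from the set.

3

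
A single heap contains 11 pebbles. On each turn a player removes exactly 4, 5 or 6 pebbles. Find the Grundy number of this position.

Compute g(0), g(1), … for moves {4, 5, 6}:
k:     0  1  2  3  4  5  6  7  8  9 10 11
g(k):  0  0  0  0  1  1  1  1  2  2  0  0
So g(11) = 0.

0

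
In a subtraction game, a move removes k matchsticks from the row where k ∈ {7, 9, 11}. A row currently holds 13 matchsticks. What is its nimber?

1

Build the Grundy sequence with g(k) = mex{g(k−s) : s ∈ {7, 9, 11}, s ≤ k}:
g(0) = mex{} = 0
g(1) = mex{} = 0
g(2) = mex{} = 0
g(3) = mex{} = 0
g(4) = mex{} = 0
g(5) = mex{} = 0
g(6) = mex{} = 0
g(7) = mex{0} = 1
g(8) = mex{0} = 1
g(9) = mex{0} = 1
g(10) = mex{0} = 1
g(11) = mex{0} = 1
g(12) = mex{0} = 1
g(13) = mex{0} = 1
So g(13) = 1.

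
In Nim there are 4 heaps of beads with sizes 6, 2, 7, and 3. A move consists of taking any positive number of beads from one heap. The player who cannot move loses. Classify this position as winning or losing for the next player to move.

Losing position

Nim-sum: 6 XOR 2 XOR 7 XOR 3 = 0.
The nim-sum is 0, so this is a P-position: the player to move is in a losing position under optimal play.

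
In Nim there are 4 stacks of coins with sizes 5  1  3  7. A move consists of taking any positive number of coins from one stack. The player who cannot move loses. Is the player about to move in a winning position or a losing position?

Losing position

Nim-sum: 5 ⊕ 1 ⊕ 3 ⊕ 7 = 0.
The nim-sum is 0, so this is a P-position: the player to move is in a losing position under optimal play.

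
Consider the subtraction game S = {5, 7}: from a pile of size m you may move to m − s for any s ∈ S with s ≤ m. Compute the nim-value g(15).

Compute g(0), g(1), … for moves {5, 7}:
k:     0  1  2  3  4  5  6  7  8  9 10 11 12 13 14 15
g(k):  0  0  0  0  0  1  1  1  1  1  2  2  0  0  0  0
So g(15) = 0.

0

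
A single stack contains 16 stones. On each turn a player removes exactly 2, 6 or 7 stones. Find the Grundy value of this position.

1

Compute g(0), g(1), … for moves {2, 6, 7}:
k:     0  1  2  3  4  5  6  7  8  9 10 11 12 13 14 15 16
g(k):  0  0  1  1  0  0  1  1  2  0  3  1  2  0  0  1  1
So g(16) = 1.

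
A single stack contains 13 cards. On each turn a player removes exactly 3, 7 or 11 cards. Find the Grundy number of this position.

Grundy values for subtraction set {3, 7, 11}:
k:     0  1  2  3  4  5  6  7  8  9 10 11 12 13
g(k):  0  0  0  1  1  1  0  2  2  1  0  3  2  1
So g(13) = 1.

1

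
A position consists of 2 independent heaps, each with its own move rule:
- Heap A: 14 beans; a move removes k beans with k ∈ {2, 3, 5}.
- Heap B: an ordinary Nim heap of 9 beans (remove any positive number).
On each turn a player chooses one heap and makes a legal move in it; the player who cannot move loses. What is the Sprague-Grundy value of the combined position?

9

For heap A, compute g(0), g(1), … with moves {2, 3, 5}:
k:     0  1  2  3  4  5  6  7  8  9 10 11 12 13 14
g(k):  0  0  1  1  2  2  3  0  0  1  1  2  2  3  0
So g(14) = 0.
Heap B is a plain Nim heap of size 9, so its Grundy value is 9.
The value of a disjunctive sum is the nim-sum of the parts.
Combined value = 0 ⊕ 9 = 9.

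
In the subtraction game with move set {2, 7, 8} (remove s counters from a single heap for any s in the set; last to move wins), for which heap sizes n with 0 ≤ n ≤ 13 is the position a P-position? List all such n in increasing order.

Build the Grundy sequence with g(k) = mex{g(k−s) : s ∈ {2, 7, 8}, s ≤ k}:
k:     0  1  2  3  4  5  6  7  8  9 10 11 12 13
g(k):  0  0  1  1  0  0  1  1  2  2  0  3  1  2
The P-positions (g = 0) in 0..13 are 0, 1, 4, 5, 10.

0, 1, 4, 5, 10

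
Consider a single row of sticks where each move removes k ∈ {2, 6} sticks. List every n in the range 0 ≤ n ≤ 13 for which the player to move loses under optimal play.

0, 1, 4, 5, 8, 9, 12, 13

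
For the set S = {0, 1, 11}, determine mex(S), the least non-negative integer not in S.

The values 0, 1 are all present; 2 is the first non-negative integer missing from the set.

2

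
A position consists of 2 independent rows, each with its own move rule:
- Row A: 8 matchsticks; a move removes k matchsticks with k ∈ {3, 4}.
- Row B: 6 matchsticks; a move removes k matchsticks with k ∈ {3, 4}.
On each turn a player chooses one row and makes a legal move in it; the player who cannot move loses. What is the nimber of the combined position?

Build the Grundy sequence for row A with g(k) = mex{g(k−s) : s ∈ {3, 4}, s ≤ k}:
k:     0  1  2  3  4  5  6  7  8
g(k):  0  0  0  1  1  1  2  0  0
So g(8) = 0.
For row B, compute g(0), g(1), … with moves {3, 4}:
g(0) = mex{} = 0
g(1) = mex{} = 0
g(2) = mex{} = 0
g(3) = mex{0} = 1
g(4) = mex{0} = 1
g(5) = mex{0} = 1
g(6) = mex{0,1} = 2
So g(6) = 2.
By the Sprague-Grundy theorem, the Grundy value of a sum of independent games is the XOR of the component values.
Combined value = 0 XOR 2 = 2.

2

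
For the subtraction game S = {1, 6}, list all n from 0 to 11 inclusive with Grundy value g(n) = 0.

0, 2, 4, 7, 9, 11

Compute g(0), g(1), … for moves {1, 6}:
g(0) = mex{} = 0
g(1) = mex{0} = 1
g(2) = mex{1} = 0
g(3) = mex{0} = 1
g(4) = mex{1} = 0
g(5) = mex{0} = 1
g(6) = mex{0,1} = 2
g(7) = mex{1,2} = 0
g(8) = mex{0} = 1
g(9) = mex{1} = 0
g(10) = mex{0} = 1
g(11) = mex{1} = 0
The P-positions (g = 0) in 0..11 are 0, 2, 4, 7, 9, 11.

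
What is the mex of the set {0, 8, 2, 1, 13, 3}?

4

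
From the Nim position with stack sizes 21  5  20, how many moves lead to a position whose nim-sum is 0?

3

Compute the nim-sum pairwise:
21 XOR 5 = 16
16 XOR 20 = 4
The overall nim-sum is X = 4. A stack of size p has a winning move iff p XOR X < p (reduce it to p XOR X).
  21: 21 XOR 4 = 17 < 21 — winning move (to 17).
  5: 5 XOR 4 = 1 < 5 — winning move (to 1).
  20: 20 XOR 4 = 16 < 20 — winning move (to 16).
That gives 3 winning moves.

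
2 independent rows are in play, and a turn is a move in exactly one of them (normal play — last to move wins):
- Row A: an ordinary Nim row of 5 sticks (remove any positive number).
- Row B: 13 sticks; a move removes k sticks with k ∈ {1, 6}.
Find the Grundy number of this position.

Row A is a plain Nim row of size 5, so its Grundy value is 5.
Build the Grundy sequence for row B with g(k) = mex{g(k−s) : s ∈ {1, 6}, s ≤ k}:
g(0) = mex{} = 0
g(1) = mex{0} = 1
g(2) = mex{1} = 0
g(3) = mex{0} = 1
g(4) = mex{1} = 0
g(5) = mex{0} = 1
g(6) = mex{0,1} = 2
g(7) = mex{1,2} = 0
g(8) = mex{0} = 1
g(9) = mex{1} = 0
g(10) = mex{0} = 1
g(11) = mex{1} = 0
g(12) = mex{0,2} = 1
g(13) = mex{0,1} = 2
So g(13) = 2.
By the Sprague-Grundy theorem, the Grundy value of a sum of independent games is the XOR of the component values.
Combined value = 5 ⊕ 2 = 7.

7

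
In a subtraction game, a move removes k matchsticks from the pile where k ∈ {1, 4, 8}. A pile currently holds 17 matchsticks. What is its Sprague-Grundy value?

Grundy values for subtraction set {1, 4, 8}:
k:     0  1  2  3  4  5  6  7  8  9 10 11 12 13 14 15 16 17
g(k):  0  1  0  1  2  0  1  0  1  2  3  2  0  1  0  1  2  0
So g(17) = 0.

0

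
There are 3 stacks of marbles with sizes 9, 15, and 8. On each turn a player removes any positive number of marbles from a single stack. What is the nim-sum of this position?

14

Bitwise XOR of the heap sizes:
  1001  (9)
  1111  (15)
  1000  (8)
  ----
  1110  (14)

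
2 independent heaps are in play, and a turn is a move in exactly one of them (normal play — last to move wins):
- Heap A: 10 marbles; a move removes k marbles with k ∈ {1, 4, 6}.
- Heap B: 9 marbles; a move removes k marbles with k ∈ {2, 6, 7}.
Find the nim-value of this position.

0

For heap A, compute g(0), g(1), … with moves {1, 4, 6}:
g(0) = mex{} = 0
g(1) = mex{0} = 1
g(2) = mex{1} = 0
g(3) = mex{0} = 1
g(4) = mex{0,1} = 2
g(5) = mex{1,2} = 0
g(6) = mex{0} = 1
g(7) = mex{1} = 0
g(8) = mex{0,2} = 1
g(9) = mex{0,1} = 2
g(10) = mex{1,2} = 0
So g(10) = 0.
For heap B, compute g(0), g(1), … with moves {2, 6, 7}:
k:     0  1  2  3  4  5  6  7  8  9
g(k):  0  0  1  1  0  0  1  1  2  0
So g(9) = 0.
The value of a disjunctive sum is the nim-sum of the parts.
Combined value = 0 ⊕ 0 = 0.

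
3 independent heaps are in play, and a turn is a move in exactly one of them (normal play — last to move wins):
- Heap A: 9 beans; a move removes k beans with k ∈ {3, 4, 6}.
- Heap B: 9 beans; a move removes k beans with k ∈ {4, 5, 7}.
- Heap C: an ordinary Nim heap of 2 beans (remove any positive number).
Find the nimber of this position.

For heap A, compute g(0), g(1), … with moves {3, 4, 6}:
g(0) = mex{} = 0
g(1) = mex{} = 0
g(2) = mex{} = 0
g(3) = mex{0} = 1
g(4) = mex{0} = 1
g(5) = mex{0} = 1
g(6) = mex{0,1} = 2
g(7) = mex{0,1} = 2
g(8) = mex{0,1} = 2
g(9) = mex{1,2} = 0
So g(9) = 0.
For heap B, compute g(0), g(1), … with moves {4, 5, 7}:
k:     0  1  2  3  4  5  6  7  8  9
g(k):  0  0  0  0  1  1  1  1  2  2
So g(9) = 2.
Heap C is a plain Nim heap of size 2, so its Grundy value is 2.
The value of a disjunctive sum is the nim-sum of the parts.
Combined value = 0 ⊕ 2 ⊕ 2 = 0.

0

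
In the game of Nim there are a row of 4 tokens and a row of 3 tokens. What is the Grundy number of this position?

7

Bitwise XOR of the heap sizes:
  100  (4)
  011  (3)
  ---
  111  (7)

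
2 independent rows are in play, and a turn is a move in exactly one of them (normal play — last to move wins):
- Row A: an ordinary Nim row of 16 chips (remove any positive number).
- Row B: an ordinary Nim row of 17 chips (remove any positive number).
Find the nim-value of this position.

1

Row A is a plain Nim row of size 16, so its Grundy value is 16.
Row B is a plain Nim row of size 17, so its Grundy value is 17.
By the Sprague-Grundy theorem, the Grundy value of a sum of independent games is the XOR of the component values.
Combined value = 16 ⊕ 17 = 1.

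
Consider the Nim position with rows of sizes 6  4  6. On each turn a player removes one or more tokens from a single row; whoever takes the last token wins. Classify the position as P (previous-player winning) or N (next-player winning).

Bitwise XOR of the heap sizes:
  110  (6)
  100  (4)
  110  (6)
  ---
  100  (4)
The nim-sum is 4 ≠ 0, so this is an N-position: the player to move can win.

N-position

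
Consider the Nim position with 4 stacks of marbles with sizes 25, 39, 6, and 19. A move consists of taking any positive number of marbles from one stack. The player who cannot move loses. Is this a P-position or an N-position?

Write each in binary and XOR column by column:
  011001  (25)
  100111  (39)
  000110  (6)
  010011  (19)
  ------
  101011  (43)
The nim-sum is 43 ≠ 0, so this is an N-position: the player to move can win.

N-position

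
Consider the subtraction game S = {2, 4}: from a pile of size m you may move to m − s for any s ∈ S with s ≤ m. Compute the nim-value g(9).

1

Compute g(0), g(1), … for moves {2, 4}:
g(0) = mex{} = 0
g(1) = mex{} = 0
g(2) = mex{0} = 1
g(3) = mex{0} = 1
g(4) = mex{0,1} = 2
g(5) = mex{0,1} = 2
g(6) = mex{1,2} = 0
g(7) = mex{1,2} = 0
g(8) = mex{0,2} = 1
g(9) = mex{0,2} = 1
So g(9) = 1.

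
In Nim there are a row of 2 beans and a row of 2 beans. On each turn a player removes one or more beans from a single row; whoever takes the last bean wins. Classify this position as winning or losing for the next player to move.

Nim-sum: 2 ^ 2 = 0.
The nim-sum is 0, so this is a P-position: the player to move is in a losing position under optimal play.

Losing position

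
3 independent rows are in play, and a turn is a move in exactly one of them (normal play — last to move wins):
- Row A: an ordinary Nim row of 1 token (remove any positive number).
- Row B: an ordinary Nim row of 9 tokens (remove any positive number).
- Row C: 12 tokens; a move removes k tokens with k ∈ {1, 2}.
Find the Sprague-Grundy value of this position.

Row A is a plain Nim row of size 1, so its Grundy value is 1.
Row B is a plain Nim row of size 9, so its Grundy value is 9.
Grundy values for row C (subtraction set {1, 2}):
k:     0  1  2  3  4  5  6  7  8  9 10 11 12
g(k):  0  1  2  0  1  2  0  1  2  0  1  2  0
So g(12) = 0.
The value of a disjunctive sum is the nim-sum of the parts.
Combined value = 1 XOR 9 XOR 0 = 8.

8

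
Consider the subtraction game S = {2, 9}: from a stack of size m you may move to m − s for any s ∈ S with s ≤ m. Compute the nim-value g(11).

0

Grundy values for subtraction set {2, 9}:
g(0) = mex{} = 0
g(1) = mex{} = 0
g(2) = mex{0} = 1
g(3) = mex{0} = 1
g(4) = mex{1} = 0
g(5) = mex{1} = 0
g(6) = mex{0} = 1
g(7) = mex{0} = 1
g(8) = mex{1} = 0
g(9) = mex{0,1} = 2
g(10) = mex{0} = 1
g(11) = mex{1,2} = 0
So g(11) = 0.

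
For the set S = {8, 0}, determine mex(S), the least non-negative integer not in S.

0 is in the set but 1 is not, so the mex is 1.

1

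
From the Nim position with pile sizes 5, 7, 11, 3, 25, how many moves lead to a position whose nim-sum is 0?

In binary:
  00101  (5)
  00111  (7)
  01011  (11)
  00011  (3)
  11001  (25)
  -----
  10011  (19)
The overall nim-sum is X = 19. A pile of size p has a winning move iff p XOR X < p (reduce it to p XOR X).
  5: 5 XOR 19 = 22 ≥ 5 — no move.
  7: 7 XOR 19 = 20 ≥ 7 — no move.
  11: 11 XOR 19 = 24 ≥ 11 — no move.
  3: 3 XOR 19 = 16 ≥ 3 — no move.
  25: 25 XOR 19 = 10 < 25 — winning move (to 10).
That gives 1 winning move.

1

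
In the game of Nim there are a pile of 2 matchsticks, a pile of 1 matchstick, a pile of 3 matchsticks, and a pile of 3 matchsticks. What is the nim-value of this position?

3

Compute the nim-sum pairwise:
2 XOR 1 = 3
3 XOR 3 = 0
0 XOR 3 = 3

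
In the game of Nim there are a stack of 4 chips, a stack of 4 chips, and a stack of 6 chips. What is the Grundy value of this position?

6

Nim-sum: 4 XOR 4 XOR 6 = 6.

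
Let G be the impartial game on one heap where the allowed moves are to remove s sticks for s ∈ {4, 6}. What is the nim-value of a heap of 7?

Compute g(0), g(1), … for moves {4, 6}:
g(0) = mex{} = 0
g(1) = mex{} = 0
g(2) = mex{} = 0
g(3) = mex{} = 0
g(4) = mex{0} = 1
g(5) = mex{0} = 1
g(6) = mex{0} = 1
g(7) = mex{0} = 1
So g(7) = 1.

1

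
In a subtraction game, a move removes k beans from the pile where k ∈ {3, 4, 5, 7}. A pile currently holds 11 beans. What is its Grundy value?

Compute g(0), g(1), … for moves {3, 4, 5, 7}:
g(0) = mex{} = 0
g(1) = mex{} = 0
g(2) = mex{} = 0
g(3) = mex{0} = 1
g(4) = mex{0} = 1
g(5) = mex{0} = 1
g(6) = mex{0,1} = 2
g(7) = mex{0,1} = 2
g(8) = mex{0,1} = 2
g(9) = mex{0,1,2} = 3
g(10) = mex{1,2} = 0
g(11) = mex{1,2} = 0
So g(11) = 0.

0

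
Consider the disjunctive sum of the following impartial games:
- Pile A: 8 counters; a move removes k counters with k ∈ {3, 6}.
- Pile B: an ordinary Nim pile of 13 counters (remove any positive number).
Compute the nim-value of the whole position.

Build the Grundy sequence for pile A with g(k) = mex{g(k−s) : s ∈ {3, 6}, s ≤ k}:
g(0) = mex{} = 0
g(1) = mex{} = 0
g(2) = mex{} = 0
g(3) = mex{0} = 1
g(4) = mex{0} = 1
g(5) = mex{0} = 1
g(6) = mex{0,1} = 2
g(7) = mex{0,1} = 2
g(8) = mex{0,1} = 2
So g(8) = 2.
Pile B is a plain Nim pile of size 13, so its Grundy value is 13.
The value of a disjunctive sum is the nim-sum of the parts.
Combined value = 2 XOR 13 = 15.

15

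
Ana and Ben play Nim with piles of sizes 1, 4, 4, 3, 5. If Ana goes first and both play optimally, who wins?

Compute the nim-sum pairwise:
1 ^ 4 = 5
5 ^ 4 = 1
1 ^ 3 = 2
2 ^ 5 = 7
The nim-sum is 7 ≠ 0, so this is an N-position: the player to move can win; Ana has a winning move.

Ana wins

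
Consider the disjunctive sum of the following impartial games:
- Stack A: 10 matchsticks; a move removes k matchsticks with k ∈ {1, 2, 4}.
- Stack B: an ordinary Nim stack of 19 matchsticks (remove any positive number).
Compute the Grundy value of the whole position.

Grundy values for stack A (subtraction set {1, 2, 4}):
g(0) = mex{} = 0
g(1) = mex{0} = 1
g(2) = mex{0,1} = 2
g(3) = mex{1,2} = 0
g(4) = mex{0,2} = 1
g(5) = mex{0,1} = 2
g(6) = mex{1,2} = 0
g(7) = mex{0,2} = 1
g(8) = mex{0,1} = 2
g(9) = mex{1,2} = 0
g(10) = mex{0,2} = 1
So g(10) = 1.
Stack B is a plain Nim stack of size 19, so its Grundy value is 19.
The value of a disjunctive sum is the nim-sum of the parts.
Combined value = 1 ⊕ 19 = 18.

18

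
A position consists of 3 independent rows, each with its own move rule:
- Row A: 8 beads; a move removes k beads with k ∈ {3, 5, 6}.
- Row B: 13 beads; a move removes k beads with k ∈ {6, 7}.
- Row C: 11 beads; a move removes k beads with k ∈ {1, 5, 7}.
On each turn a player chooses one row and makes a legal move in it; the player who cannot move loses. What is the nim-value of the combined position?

3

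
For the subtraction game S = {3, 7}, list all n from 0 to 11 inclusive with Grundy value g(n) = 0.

Grundy values for subtraction set {3, 7}:
k:     0  1  2  3  4  5  6  7  8  9 10 11
g(k):  0  0  0  1  1  1  0  2  2  1  0  0
The P-positions (g = 0) in 0..11 are 0, 1, 2, 6, 10, 11.

0, 1, 2, 6, 10, 11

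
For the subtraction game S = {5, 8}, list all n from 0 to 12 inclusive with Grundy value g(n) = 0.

Grundy values for subtraction set {5, 8}:
g(0) = mex{} = 0
g(1) = mex{} = 0
g(2) = mex{} = 0
g(3) = mex{} = 0
g(4) = mex{} = 0
g(5) = mex{0} = 1
g(6) = mex{0} = 1
g(7) = mex{0} = 1
g(8) = mex{0} = 1
g(9) = mex{0} = 1
g(10) = mex{0,1} = 2
g(11) = mex{0,1} = 2
g(12) = mex{0,1} = 2
The P-positions (g = 0) in 0..12 are 0, 1, 2, 3, 4.

0, 1, 2, 3, 4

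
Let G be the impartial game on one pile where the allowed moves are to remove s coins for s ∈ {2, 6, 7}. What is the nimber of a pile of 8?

2

Compute g(0), g(1), … for moves {2, 6, 7}:
k:     0  1  2  3  4  5  6  7  8
g(k):  0  0  1  1  0  0  1  1  2
So g(8) = 2.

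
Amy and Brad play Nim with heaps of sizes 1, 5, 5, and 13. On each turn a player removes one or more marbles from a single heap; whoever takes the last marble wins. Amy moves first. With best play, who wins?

In binary:
  0001  (1)
  0101  (5)
  0101  (5)
  1101  (13)
  ----
  1100  (12)
The nim-sum is 12 ≠ 0, so this is an N-position: the player to move can win; Amy has a winning move.

Amy wins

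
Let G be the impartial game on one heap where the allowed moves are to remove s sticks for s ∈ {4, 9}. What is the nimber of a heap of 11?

Compute g(0), g(1), … for moves {4, 9}:
g(0) = mex{} = 0
g(1) = mex{} = 0
g(2) = mex{} = 0
g(3) = mex{} = 0
g(4) = mex{0} = 1
g(5) = mex{0} = 1
g(6) = mex{0} = 1
g(7) = mex{0} = 1
g(8) = mex{1} = 0
g(9) = mex{0,1} = 2
g(10) = mex{0,1} = 2
g(11) = mex{0,1} = 2
So g(11) = 2.

2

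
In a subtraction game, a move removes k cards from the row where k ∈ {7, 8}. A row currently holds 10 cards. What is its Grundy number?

1

Build the Grundy sequence with g(k) = mex{g(k−s) : s ∈ {7, 8}, s ≤ k}:
k:     0  1  2  3  4  5  6  7  8  9 10
g(k):  0  0  0  0  0  0  0  1  1  1  1
So g(10) = 1.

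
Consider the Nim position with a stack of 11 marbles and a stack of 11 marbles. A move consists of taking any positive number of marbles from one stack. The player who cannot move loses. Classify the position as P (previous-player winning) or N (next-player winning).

Compute the nim-sum pairwise:
11 ⊕ 11 = 0
The nim-sum is 0, so this is a P-position: the player to move is in a losing position under optimal play.

P-position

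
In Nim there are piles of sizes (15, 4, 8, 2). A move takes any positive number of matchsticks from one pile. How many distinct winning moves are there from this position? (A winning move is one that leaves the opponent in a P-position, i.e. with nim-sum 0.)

Nim-sum: 15 ^ 4 ^ 8 ^ 2 = 1.
The overall nim-sum is X = 1. A pile of size p has a winning move iff p XOR X < p (reduce it to p XOR X).
  15: 15 XOR 1 = 14 < 15 — winning move (to 14).
  4: 4 XOR 1 = 5 ≥ 4 — no move.
  8: 8 XOR 1 = 9 ≥ 8 — no move.
  2: 2 XOR 1 = 3 ≥ 2 — no move.
That gives 1 winning move.

1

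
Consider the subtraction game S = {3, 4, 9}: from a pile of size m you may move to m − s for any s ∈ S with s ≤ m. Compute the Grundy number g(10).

1

Build the Grundy sequence with g(k) = mex{g(k−s) : s ∈ {3, 4, 9}, s ≤ k}:
g(0) = mex{} = 0
g(1) = mex{} = 0
g(2) = mex{} = 0
g(3) = mex{0} = 1
g(4) = mex{0} = 1
g(5) = mex{0} = 1
g(6) = mex{0,1} = 2
g(7) = mex{1} = 0
g(8) = mex{1} = 0
g(9) = mex{0,1,2} = 3
g(10) = mex{0,2} = 1
So g(10) = 1.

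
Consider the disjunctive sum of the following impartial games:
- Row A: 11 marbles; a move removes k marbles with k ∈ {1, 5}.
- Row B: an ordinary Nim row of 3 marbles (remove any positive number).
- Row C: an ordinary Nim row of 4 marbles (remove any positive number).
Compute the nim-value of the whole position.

6

For row A, compute g(0), g(1), … with moves {1, 5}:
k:     0  1  2  3  4  5  6  7  8  9 10 11
g(k):  0  1  0  1  0  1  0  1  0  1  0  1
So g(11) = 1.
Row B is a plain Nim row of size 3, so its Grundy value is 3.
Row C is a plain Nim row of size 4, so its Grundy value is 4.
The value of a disjunctive sum is the nim-sum of the parts.
Combined value = 1 ⊕ 3 ⊕ 4 = 6.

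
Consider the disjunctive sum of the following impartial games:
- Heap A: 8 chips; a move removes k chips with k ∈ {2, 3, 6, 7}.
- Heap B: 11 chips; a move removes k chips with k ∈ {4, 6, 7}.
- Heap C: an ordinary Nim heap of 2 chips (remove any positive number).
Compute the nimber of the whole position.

Build the Grundy sequence for heap A with g(k) = mex{g(k−s) : s ∈ {2, 3, 6, 7}, s ≤ k}:
k:     0  1  2  3  4  5  6  7  8
g(k):  0  0  1  1  2  0  3  1  2
So g(8) = 2.
Grundy values for heap B (subtraction set {4, 6, 7}):
g(0) = mex{} = 0
g(1) = mex{} = 0
g(2) = mex{} = 0
g(3) = mex{} = 0
g(4) = mex{0} = 1
g(5) = mex{0} = 1
g(6) = mex{0} = 1
g(7) = mex{0} = 1
g(8) = mex{0,1} = 2
g(9) = mex{0,1} = 2
g(10) = mex{0,1} = 2
g(11) = mex{1} = 0
So g(11) = 0.
Heap C is a plain Nim heap of size 2, so its Grundy value is 2.
The value of a disjunctive sum is the nim-sum of the parts.
Combined value = 2 XOR 0 XOR 2 = 0.

0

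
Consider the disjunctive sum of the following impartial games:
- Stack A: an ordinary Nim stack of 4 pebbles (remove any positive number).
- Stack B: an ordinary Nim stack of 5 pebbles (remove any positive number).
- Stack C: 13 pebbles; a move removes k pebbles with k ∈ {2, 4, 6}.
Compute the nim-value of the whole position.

3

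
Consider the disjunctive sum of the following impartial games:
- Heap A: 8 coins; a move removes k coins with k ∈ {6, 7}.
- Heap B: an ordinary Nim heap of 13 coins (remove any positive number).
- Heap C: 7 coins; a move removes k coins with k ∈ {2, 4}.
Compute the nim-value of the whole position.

Build the Grundy sequence for heap A with g(k) = mex{g(k−s) : s ∈ {6, 7}, s ≤ k}:
g(0) = mex{} = 0
g(1) = mex{} = 0
g(2) = mex{} = 0
g(3) = mex{} = 0
g(4) = mex{} = 0
g(5) = mex{} = 0
g(6) = mex{0} = 1
g(7) = mex{0} = 1
g(8) = mex{0} = 1
So g(8) = 1.
Heap B is a plain Nim heap of size 13, so its Grundy value is 13.
Build the Grundy sequence for heap C with g(k) = mex{g(k−s) : s ∈ {2, 4}, s ≤ k}:
g(0) = mex{} = 0
g(1) = mex{} = 0
g(2) = mex{0} = 1
g(3) = mex{0} = 1
g(4) = mex{0,1} = 2
g(5) = mex{0,1} = 2
g(6) = mex{1,2} = 0
g(7) = mex{1,2} = 0
So g(7) = 0.
By the Sprague-Grundy theorem, the Grundy value of a sum of independent games is the XOR of the component values.
Combined value = 1 ⊕ 13 ⊕ 0 = 12.

12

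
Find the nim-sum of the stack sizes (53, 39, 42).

Compute the nim-sum pairwise:
53 XOR 39 = 18
18 XOR 42 = 56

56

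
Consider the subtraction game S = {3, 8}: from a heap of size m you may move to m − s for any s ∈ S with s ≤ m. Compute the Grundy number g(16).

Compute g(0), g(1), … for moves {3, 8}:
k:     0  1  2  3  4  5  6  7  8  9 10 11 12 13 14 15 16
g(k):  0  0  0  1  1  1  0  0  2  1  1  0  0  0  1  1  1
So g(16) = 1.

1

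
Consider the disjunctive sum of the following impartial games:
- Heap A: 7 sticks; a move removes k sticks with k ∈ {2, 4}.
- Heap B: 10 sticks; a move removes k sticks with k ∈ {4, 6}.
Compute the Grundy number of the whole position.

0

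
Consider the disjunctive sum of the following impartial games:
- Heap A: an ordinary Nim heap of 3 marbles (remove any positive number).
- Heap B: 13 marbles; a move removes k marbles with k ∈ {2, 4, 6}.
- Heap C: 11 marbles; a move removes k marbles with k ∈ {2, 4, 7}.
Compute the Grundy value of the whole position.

0

Heap A is a plain Nim heap of size 3, so its Grundy value is 3.
Build the Grundy sequence for heap B with g(k) = mex{g(k−s) : s ∈ {2, 4, 6}, s ≤ k}:
g(0) = mex{} = 0
g(1) = mex{} = 0
g(2) = mex{0} = 1
g(3) = mex{0} = 1
g(4) = mex{0,1} = 2
g(5) = mex{0,1} = 2
g(6) = mex{0,1,2} = 3
g(7) = mex{0,1,2} = 3
g(8) = mex{1,2,3} = 0
g(9) = mex{1,2,3} = 0
g(10) = mex{0,2,3} = 1
g(11) = mex{0,2,3} = 1
g(12) = mex{0,1,3} = 2
g(13) = mex{0,1,3} = 2
So g(13) = 2.
Grundy values for heap C (subtraction set {2, 4, 7}):
k:     0  1  2  3  4  5  6  7  8  9 10 11
g(k):  0  0  1  1  2  2  0  3  1  0  2  1
So g(11) = 1.
By the Sprague-Grundy theorem, the Grundy value of a sum of independent games is the XOR of the component values.
Combined value = 3 XOR 2 XOR 1 = 0.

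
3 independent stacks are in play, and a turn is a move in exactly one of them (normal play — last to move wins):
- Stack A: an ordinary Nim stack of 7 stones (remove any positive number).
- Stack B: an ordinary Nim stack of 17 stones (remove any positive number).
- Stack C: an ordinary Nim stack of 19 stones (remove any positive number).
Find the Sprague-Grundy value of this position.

5

Stack A is a plain Nim stack of size 7, so its Grundy value is 7.
Stack B is a plain Nim stack of size 17, so its Grundy value is 17.
Stack C is a plain Nim stack of size 19, so its Grundy value is 19.
The value of a disjunctive sum is the nim-sum of the parts.
Combined value = 7 XOR 17 XOR 19 = 5.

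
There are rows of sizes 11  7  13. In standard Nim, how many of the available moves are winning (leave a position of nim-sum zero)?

In binary:
  1011  (11)
  0111  (7)
  1101  (13)
  ----
  0001  (1)
The overall nim-sum is X = 1. A row of size p has a winning move iff p XOR X < p (reduce it to p XOR X).
  11: 11 XOR 1 = 10 < 11 — winning move (to 10).
  7: 7 XOR 1 = 6 < 7 — winning move (to 6).
  13: 13 XOR 1 = 12 < 13 — winning move (to 12).
That gives 3 winning moves.

3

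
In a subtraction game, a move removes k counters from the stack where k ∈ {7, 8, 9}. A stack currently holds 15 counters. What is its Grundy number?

Build the Grundy sequence with g(k) = mex{g(k−s) : s ∈ {7, 8, 9}, s ≤ k}:
k:     0  1  2  3  4  5  6  7  8  9 10 11 12 13 14 15
g(k):  0  0  0  0  0  0  0  1  1  1  1  1  1  1  2  2
So g(15) = 2.

2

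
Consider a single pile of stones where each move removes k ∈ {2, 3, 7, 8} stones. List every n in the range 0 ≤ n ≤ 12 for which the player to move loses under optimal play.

Compute g(0), g(1), … for moves {2, 3, 7, 8}:
k:     0  1  2  3  4  5  6  7  8  9 10 11 12
g(k):  0  0  1  1  2  0  0  1  1  2  0  0  1
The P-positions (g = 0) in 0..12 are 0, 1, 5, 6, 10, 11.

0, 1, 5, 6, 10, 11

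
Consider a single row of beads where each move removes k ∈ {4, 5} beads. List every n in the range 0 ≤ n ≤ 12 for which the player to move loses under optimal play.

0, 1, 2, 3, 9, 10, 11, 12

Grundy values for subtraction set {4, 5}:
g(0) = mex{} = 0
g(1) = mex{} = 0
g(2) = mex{} = 0
g(3) = mex{} = 0
g(4) = mex{0} = 1
g(5) = mex{0} = 1
g(6) = mex{0} = 1
g(7) = mex{0} = 1
g(8) = mex{0,1} = 2
g(9) = mex{1} = 0
g(10) = mex{1} = 0
g(11) = mex{1} = 0
g(12) = mex{1,2} = 0
The P-positions (g = 0) in 0..12 are 0, 1, 2, 3, 9, 10, 11, 12.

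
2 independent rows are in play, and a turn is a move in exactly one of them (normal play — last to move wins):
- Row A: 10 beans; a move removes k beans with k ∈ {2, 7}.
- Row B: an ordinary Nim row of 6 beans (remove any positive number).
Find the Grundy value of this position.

For row A, compute g(0), g(1), … with moves {2, 7}:
g(0) = mex{} = 0
g(1) = mex{} = 0
g(2) = mex{0} = 1
g(3) = mex{0} = 1
g(4) = mex{1} = 0
g(5) = mex{1} = 0
g(6) = mex{0} = 1
g(7) = mex{0} = 1
g(8) = mex{0,1} = 2
g(9) = mex{1} = 0
g(10) = mex{1,2} = 0
So g(10) = 0.
Row B is a plain Nim row of size 6, so its Grundy value is 6.
By the Sprague-Grundy theorem, the Grundy value of a sum of independent games is the XOR of the component values.
Combined value = 0 ⊕ 6 = 6.

6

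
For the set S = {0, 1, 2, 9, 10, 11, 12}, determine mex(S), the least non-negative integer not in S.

3

The values 0, 1, 2 are all present; 3 is the first non-negative integer missing from the set.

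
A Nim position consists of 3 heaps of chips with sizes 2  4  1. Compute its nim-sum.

7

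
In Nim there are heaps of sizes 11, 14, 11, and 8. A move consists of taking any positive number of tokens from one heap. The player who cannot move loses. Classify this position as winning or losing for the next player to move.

In binary:
  1011  (11)
  1110  (14)
  1011  (11)
  1000  (8)
  ----
  0110  (6)
The nim-sum is 6 ≠ 0, so this is an N-position: the player to move can win.

Winning position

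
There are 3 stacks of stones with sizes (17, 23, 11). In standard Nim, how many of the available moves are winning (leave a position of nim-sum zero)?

1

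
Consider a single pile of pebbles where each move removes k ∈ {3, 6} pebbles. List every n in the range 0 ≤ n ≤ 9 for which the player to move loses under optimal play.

0, 1, 2, 9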